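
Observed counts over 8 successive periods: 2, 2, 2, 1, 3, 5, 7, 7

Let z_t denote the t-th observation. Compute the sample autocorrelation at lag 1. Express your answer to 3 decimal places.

Mean z̄ = (2 + 2 + 2 + 1 + 3 + 5 + 7 + 7)/8 = 3.6250
Deviations from mean: -1.6250, -1.6250, -1.6250, -2.6250, -0.6250, 1.3750, 3.3750, 3.3750
Σ(z_t−z̄)(z_{t+1}−z̄) = (2.6406) + (2.6406) + (4.2656) + (1.6406) + (-0.8594) + (4.6406) + (11.3906) = 26.3594
Denominator Σ(z_t−z̄)² = 39.8750
r_1 = 26.3594 / 39.8750 = 0.661

0.661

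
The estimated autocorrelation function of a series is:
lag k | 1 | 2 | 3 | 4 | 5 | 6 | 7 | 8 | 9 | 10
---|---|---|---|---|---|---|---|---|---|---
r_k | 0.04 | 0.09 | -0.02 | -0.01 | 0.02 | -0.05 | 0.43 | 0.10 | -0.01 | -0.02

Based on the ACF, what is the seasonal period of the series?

7

The largest autocorrelation is r_7 = 0.43; the remaining lags stay at or below 0.10.
The dominant spike at lag 7 indicates a seasonal period of 7.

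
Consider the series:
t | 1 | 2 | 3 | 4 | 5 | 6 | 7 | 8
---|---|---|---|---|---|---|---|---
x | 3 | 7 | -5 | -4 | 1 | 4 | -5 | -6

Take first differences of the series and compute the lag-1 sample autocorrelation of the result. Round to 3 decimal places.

First differences Δx: 4, -12, 1, 5, 3, -9, -1
Mean of differences = -1.2857
Numerator Σ(Δx_t−Δx̄)(Δx_{t+1}−Δx̄) = -75.0816
Denominator Σ(Δx_t−Δx̄)² = 265.4286
r_1(Δx) = -75.0816 / 265.4286 = -0.283

-0.283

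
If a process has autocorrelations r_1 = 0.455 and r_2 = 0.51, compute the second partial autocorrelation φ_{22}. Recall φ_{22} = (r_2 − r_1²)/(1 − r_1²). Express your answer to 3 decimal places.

0.382

φ_{22} = (r_2 − r_1²) / (1 − r_1²)
r_1² = (0.455)² = 0.207025
Numerator = 0.51 − 0.2070 = 0.3030; denominator = 1 − 0.2070 = 0.7930
φ_{22} = 0.3030 / 0.7930 = 0.382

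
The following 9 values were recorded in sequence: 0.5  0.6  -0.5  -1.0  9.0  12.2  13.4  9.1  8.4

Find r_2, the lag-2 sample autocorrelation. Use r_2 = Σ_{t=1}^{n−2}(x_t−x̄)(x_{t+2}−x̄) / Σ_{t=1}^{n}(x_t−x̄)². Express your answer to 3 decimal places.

0.263

Mean x̄ = (0.5 + 0.6 − 0.5 − 1.0 + 9.0 + 12.2 + 13.4 + 9.1 + 8.4)/9 = 5.7444
Σ(x_t−x̄)(x_{t+2}−x̄) = (32.7486) + (34.6964) + (-20.3291) + (-43.5391) + (24.9231) + (21.6620) + (20.3298) = 70.4916
Denominator Σ(x_t−x̄)² = 267.6422
r_2 = 70.4916 / 267.6422 = 0.263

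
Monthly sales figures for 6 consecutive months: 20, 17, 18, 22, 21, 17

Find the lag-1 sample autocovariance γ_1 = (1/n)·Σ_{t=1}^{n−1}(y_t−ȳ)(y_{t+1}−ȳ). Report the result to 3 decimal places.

Mean ȳ = (20 + 17 + 18 + 22 + 21 + 17)/6 = 19.1667
Σ_{t=1}^{5}(y_t−ȳ)(y_{t+1}−ȳ) = -1.3611
γ_1 = -1.3611 / 6 = -0.227

-0.227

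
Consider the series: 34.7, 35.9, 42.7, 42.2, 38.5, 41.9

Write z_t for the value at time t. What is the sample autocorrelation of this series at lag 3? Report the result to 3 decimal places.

-0.030

Mean z̄ = (34.7 + 35.9 + 42.7 + 42.2 + 38.5 + 41.9)/6 = 39.3167
Deviations from mean: -4.6167, -3.4167, 3.3833, 2.8833, -0.8167, 2.5833
Numerator Σ_{t=1}^{3}(z_t−z̄)(z_{t+3}−z̄) = -1.7808
Denominator Σ(z_t−z̄)² = 60.0883
r_3 = -1.7808 / 60.0883 = -0.030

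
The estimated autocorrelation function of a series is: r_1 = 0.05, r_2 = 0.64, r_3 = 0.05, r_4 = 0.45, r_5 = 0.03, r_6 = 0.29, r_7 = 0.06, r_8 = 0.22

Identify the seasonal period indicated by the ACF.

2

The largest autocorrelation is r_2 = 0.64, with weaker echoes at lags 4 (0.45), 6 (0.29) and 8 (0.22); the remaining lags stay at or below 0.06.
The dominant spike at lag 2 indicates a seasonal period of 2.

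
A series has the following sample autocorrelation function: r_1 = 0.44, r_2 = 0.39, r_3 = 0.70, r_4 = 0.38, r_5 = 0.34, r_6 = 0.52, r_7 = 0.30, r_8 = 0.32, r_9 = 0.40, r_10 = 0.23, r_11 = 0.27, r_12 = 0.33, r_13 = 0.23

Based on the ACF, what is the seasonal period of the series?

3

The largest autocorrelation is r_3 = 0.70, with a weaker echo at lag 6 (0.52); the remaining lags stay at or below 0.44. The elevated value at lag 1 (0.44), dropping to 0.39 at lag 2, reflects decaying short-term dependence rather than seasonality.
The dominant spike at lag 3 indicates a seasonal period of 3.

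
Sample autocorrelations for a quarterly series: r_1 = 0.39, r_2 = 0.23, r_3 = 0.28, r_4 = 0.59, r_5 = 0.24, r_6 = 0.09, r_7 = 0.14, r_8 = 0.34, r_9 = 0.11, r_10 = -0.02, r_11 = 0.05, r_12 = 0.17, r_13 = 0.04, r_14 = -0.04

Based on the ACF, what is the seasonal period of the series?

The largest autocorrelation is r_4 = 0.59; the remaining lags stay at or below 0.39. The elevated value at lag 1 (0.39), dropping to 0.23 at lag 2, reflects decaying short-term dependence rather than seasonality.
The dominant spike at lag 4 indicates a seasonal period of 4.

4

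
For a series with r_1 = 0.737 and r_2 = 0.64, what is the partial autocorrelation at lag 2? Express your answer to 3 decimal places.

0.212

φ_{22} = (r_2 − r_1²) / (1 − r_1²)
r_1² = (0.737)² = 0.543169
Numerator = 0.64 − 0.5432 = 0.0968; denominator = 1 − 0.5432 = 0.4568
φ_{22} = 0.0968 / 0.4568 = 0.212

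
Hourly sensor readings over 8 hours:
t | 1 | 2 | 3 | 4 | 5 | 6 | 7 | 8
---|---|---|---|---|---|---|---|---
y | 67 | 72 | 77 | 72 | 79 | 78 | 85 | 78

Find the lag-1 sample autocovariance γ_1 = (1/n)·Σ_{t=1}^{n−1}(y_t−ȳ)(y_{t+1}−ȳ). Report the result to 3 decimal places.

Mean ȳ = (67 + 72 + 77 + 72 + 79 + 78 + 85 + 78)/8 = 76.0000
Deviations: -9.0000, -4.0000, 1.0000, -4.0000, 3.0000, 2.0000, 9.0000, 2.0000
Σ_{t=1}^{7}(y_t−ȳ)(y_{t+1}−ȳ) = 58.0000
γ_1 = 58.0000 / 8 = 7.250

7.250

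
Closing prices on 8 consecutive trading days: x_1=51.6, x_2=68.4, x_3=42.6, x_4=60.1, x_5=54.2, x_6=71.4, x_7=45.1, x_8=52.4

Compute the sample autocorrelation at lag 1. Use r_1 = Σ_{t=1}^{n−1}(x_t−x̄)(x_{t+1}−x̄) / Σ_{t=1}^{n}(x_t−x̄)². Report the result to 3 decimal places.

-0.591

Mean x̄ = (51.6 + 68.4 + 42.6 + 60.1 + 54.2 + 71.4 + 45.1 + 52.4)/8 = 55.7250
Deviations from mean: -4.1250, 12.6750, -13.1250, 4.3750, -1.5250, 15.6750, -10.6250, -3.3250
Σ(x_t−x̄)(x_{t+1}−x̄) = (-52.2844) + (-166.3594) + (-57.4219) + (-6.6719) + (-23.9044) + (-166.5469) + (35.3281) = -437.8606
Denominator Σ(x_t−x̄)² = 741.0550
r_1 = -437.8606 / 741.0550 = -0.591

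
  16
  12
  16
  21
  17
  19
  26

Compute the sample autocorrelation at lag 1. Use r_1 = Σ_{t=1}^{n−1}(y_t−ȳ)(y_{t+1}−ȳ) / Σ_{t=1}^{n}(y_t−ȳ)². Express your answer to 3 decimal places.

Mean ȳ = (16 + 12 + 16 + 21 + 17 + 19 + 26)/7 = 18.1429
Σ(y_t−ȳ)(y_{t+1}−ȳ) = (13.1633) + (13.1633) + (-6.1224) + (-3.2653) + (-0.9796) + (6.7347) = 22.6939
Denominator Σ(y_t−ȳ)² = 118.8571
r_1 = 22.6939 / 118.8571 = 0.191

0.191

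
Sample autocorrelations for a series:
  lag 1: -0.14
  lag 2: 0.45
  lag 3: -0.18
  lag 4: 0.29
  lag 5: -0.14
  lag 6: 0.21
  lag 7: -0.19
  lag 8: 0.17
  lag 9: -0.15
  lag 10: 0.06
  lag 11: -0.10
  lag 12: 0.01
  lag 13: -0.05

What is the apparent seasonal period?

2

The largest autocorrelation is r_2 = 0.45, with weaker echoes at lags 4 (0.29), 6 (0.21) and 8 (0.17); the remaining lags stay at or below 0.06.
The dominant spike at lag 2 indicates a seasonal period of 2.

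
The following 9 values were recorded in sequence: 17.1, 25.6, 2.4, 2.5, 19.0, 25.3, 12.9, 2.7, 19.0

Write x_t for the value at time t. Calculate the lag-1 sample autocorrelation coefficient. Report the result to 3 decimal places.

-0.031

Mean x̄ = (17.1 + 25.6 + 2.4 + 2.5 + 19.0 + 25.3 + 12.9 + 2.7 + 19.0)/9 = 14.0556
Numerator Σ_{t=1}^{8}(x_t−x̄)(x_{t+1}−x̄) = -22.2809
Denominator Σ(x_t−x̄)² = 717.5422
r_1 = -22.2809 / 717.5422 = -0.031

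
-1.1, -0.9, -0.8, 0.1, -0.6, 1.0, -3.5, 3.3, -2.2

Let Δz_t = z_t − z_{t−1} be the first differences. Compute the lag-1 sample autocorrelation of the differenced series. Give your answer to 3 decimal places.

First differences Δz: 0.2, 0.1, 0.9, -0.7, 1.6, -4.5, 6.8, -5.5
Mean of differences = -0.1375
Numerator Σ(Δz_t−Δz̄)(Δz_{t+1}−Δz̄) = -76.2814
Denominator Σ(Δz_t−Δz̄)² = 100.4988
r_1(Δz) = -76.2814 / 100.4988 = -0.759

-0.759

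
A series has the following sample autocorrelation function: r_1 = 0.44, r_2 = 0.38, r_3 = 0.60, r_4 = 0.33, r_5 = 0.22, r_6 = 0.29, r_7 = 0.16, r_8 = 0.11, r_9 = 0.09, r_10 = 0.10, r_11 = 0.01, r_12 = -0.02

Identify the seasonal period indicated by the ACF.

The largest autocorrelation is r_3 = 0.60; the remaining lags stay at or below 0.44. The elevated value at lag 1 (0.44), dropping to 0.38 at lag 2, reflects decaying short-term dependence rather than seasonality.
The dominant spike at lag 3 indicates a seasonal period of 3.

3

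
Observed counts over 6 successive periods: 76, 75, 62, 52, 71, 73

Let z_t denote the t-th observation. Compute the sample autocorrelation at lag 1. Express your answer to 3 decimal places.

0.180

Mean z̄ = (76 + 75 + 62 + 52 + 71 + 73)/6 = 68.1667
Deviations from mean: 7.8333, 6.8333, -6.1667, -16.1667, 2.8333, 4.8333
Σ(z_t−z̄)(z_{t+1}−z̄) = (53.5278) + (-42.1389) + (99.6944) + (-45.8056) + (13.6944) = 78.9722
Denominator Σ(z_t−z̄)² = 438.8333
r_1 = 78.9722 / 438.8333 = 0.180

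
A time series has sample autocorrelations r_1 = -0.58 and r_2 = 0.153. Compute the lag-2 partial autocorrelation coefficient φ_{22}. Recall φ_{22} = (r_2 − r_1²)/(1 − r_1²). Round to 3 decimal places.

-0.276

φ_{22} = (r_2 − r_1²) / (1 − r_1²)
r_1² = (-0.58)² = 0.3364
Numerator = 0.153 − 0.3364 = -0.1834; denominator = 1 − 0.3364 = 0.6636
φ_{22} = -0.1834 / 0.6636 = -0.276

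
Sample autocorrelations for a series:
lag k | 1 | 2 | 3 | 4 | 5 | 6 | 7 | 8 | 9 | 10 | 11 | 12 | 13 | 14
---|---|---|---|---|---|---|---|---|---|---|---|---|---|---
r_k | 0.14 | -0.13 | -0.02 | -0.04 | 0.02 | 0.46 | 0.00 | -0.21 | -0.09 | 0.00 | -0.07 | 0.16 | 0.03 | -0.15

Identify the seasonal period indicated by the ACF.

The largest autocorrelation is r_6 = 0.46, with a weaker echo at lag 12 (0.16); the remaining lags stay at or below 0.14.
The dominant spike at lag 6 indicates a seasonal period of 6.

6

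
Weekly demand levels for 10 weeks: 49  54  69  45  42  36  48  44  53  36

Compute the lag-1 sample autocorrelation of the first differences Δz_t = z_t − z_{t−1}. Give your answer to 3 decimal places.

First differences Δz: 5, 15, -24, -3, -6, 12, -4, 9, -17
Mean of differences = -1.4444
Numerator Σ(Δz_t−Δz̄)(Δz_{t+1}−Δz̄) = -507.5309
Denominator Σ(Δz_t−Δz̄)² = 1382.2222
r_1(Δz) = -507.5309 / 1382.2222 = -0.367

-0.367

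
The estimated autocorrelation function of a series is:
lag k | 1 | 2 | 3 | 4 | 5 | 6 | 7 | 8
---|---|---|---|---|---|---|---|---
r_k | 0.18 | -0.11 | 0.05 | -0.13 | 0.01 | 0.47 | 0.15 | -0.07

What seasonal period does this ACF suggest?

6

The largest autocorrelation is r_6 = 0.47; the remaining lags stay at or below 0.18.
The dominant spike at lag 6 indicates a seasonal period of 6.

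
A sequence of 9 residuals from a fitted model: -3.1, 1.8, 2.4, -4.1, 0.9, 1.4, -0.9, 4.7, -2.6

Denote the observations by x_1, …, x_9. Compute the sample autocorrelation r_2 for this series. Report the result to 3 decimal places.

Mean x̄ = (-3.1 + 1.8 + 2.4 − 4.1 + 0.9 + 1.4 − 0.9 + 4.7 − 2.6)/9 = 0.0556
Numerator Σ_{t=1}^{7}(x_t−x̄)(x_{t+2}−x̄) = -10.2795
Denominator Σ(x_t−x̄)² = 67.8222
r_2 = -10.2795 / 67.8222 = -0.152

-0.152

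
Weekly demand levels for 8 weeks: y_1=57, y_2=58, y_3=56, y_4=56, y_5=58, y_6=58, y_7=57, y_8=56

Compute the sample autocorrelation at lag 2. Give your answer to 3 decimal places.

Mean ȳ = (57 + 58 + 56 + 56 + 58 + 58 + 57 + 56)/8 = 57.0000
Deviations from mean: 0.0000, 1.0000, -1.0000, -1.0000, 1.0000, 1.0000, 0.0000, -1.0000
Σ(y_t−ȳ)(y_{t+2}−ȳ) = (0.0000) + (-1.0000) + (-1.0000) + (-1.0000) + (0.0000) + (-1.0000) = -4.0000
Denominator Σ(y_t−ȳ)² = 6.0000
r_2 = -4.0000 / 6.0000 = -0.667

-0.667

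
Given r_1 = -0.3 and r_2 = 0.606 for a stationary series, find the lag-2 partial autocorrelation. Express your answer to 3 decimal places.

φ_{22} = (r_2 − r_1²) / (1 − r_1²)
r_1² = (-0.3)² = 0.09
Numerator = 0.606 − 0.0900 = 0.5160; denominator = 1 − 0.0900 = 0.9100
φ_{22} = 0.5160 / 0.9100 = 0.567

0.567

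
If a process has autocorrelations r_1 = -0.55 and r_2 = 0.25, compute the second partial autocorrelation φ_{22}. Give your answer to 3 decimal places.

-0.075

φ_{22} = (r_2 − r_1²) / (1 − r_1²)
r_1² = (-0.55)² = 0.3025
Numerator = 0.25 − 0.3025 = -0.0525; denominator = 1 − 0.3025 = 0.6975
φ_{22} = -0.0525 / 0.6975 = -0.075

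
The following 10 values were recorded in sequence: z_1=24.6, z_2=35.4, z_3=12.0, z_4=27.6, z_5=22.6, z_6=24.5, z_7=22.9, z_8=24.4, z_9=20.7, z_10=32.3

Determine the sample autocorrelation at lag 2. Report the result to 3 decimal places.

Mean z̄ = (24.6 + 35.4 + 12.0 + 27.6 + 22.6 + 24.5 + 22.9 + 24.4 + 20.7 + 32.3)/10 = 24.7000
Numerator Σ_{t=1}^{8}(z_t−z̄)(z_{t+2}−z̄) = 67.1500
Denominator Σ(z_t−z̄)² = 365.7400
r_2 = 67.1500 / 365.7400 = 0.184

0.184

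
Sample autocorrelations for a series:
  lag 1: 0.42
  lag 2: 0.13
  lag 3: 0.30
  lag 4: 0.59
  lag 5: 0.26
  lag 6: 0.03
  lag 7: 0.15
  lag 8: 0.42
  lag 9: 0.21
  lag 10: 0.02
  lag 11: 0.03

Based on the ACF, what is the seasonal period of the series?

The largest autocorrelation is r_4 = 0.59; the remaining lags stay at or below 0.42. The elevated value at lag 1 (0.42), dropping to 0.13 at lag 2, reflects decaying short-term dependence rather than seasonality.
The dominant spike at lag 4 indicates a seasonal period of 4.

4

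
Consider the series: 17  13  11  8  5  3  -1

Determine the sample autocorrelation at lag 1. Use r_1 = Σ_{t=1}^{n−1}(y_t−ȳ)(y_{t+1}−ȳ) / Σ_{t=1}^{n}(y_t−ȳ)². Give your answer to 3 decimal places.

0.522

Mean ȳ = (17 + 13 + 11 + 8 + 5 + 3 − 1)/7 = 8.0000
Σ(y_t−ȳ)(y_{t+1}−ȳ) = (45.0000) + (15.0000) + (0.0000) + (0.0000) + (15.0000) + (45.0000) = 120.0000
Denominator Σ(y_t−ȳ)² = 230.0000
r_1 = 120.0000 / 230.0000 = 0.522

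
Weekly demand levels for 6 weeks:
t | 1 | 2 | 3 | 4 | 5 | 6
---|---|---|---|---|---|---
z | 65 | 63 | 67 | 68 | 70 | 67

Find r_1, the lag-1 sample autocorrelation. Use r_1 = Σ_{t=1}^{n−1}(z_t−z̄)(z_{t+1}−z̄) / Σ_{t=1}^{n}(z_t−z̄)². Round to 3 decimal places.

0.371

Mean z̄ = (65 + 63 + 67 + 68 + 70 + 67)/6 = 66.6667
Deviations from mean: -1.6667, -3.6667, 0.3333, 1.3333, 3.3333, 0.3333
Σ(z_t−z̄)(z_{t+1}−z̄) = (6.1111) + (-1.2222) + (0.4444) + (4.4444) + (1.1111) = 10.8889
Denominator Σ(z_t−z̄)² = 29.3333
r_1 = 10.8889 / 29.3333 = 0.371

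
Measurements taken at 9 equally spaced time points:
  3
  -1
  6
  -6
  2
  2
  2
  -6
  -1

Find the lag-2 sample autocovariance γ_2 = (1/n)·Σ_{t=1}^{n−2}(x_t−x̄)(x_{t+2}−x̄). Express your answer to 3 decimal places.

Mean x̄ = (3 − 1 + 6 − 6 + 2 + 2 + 2 − 6 − 1)/9 = 0.1111
Σ_{t=1}^{7}(x_t−x̄)(x_{t+2}−x̄) = 13.3086
γ_2 = 13.3086 / 9 = 1.479

1.479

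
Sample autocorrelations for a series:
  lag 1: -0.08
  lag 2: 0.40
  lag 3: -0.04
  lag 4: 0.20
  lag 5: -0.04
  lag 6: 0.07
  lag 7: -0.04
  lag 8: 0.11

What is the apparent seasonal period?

2

The largest autocorrelation is r_2 = 0.40, with a weaker echo at lag 4 (0.20); the remaining lags stay at or below 0.11.
The dominant spike at lag 2 indicates a seasonal period of 2.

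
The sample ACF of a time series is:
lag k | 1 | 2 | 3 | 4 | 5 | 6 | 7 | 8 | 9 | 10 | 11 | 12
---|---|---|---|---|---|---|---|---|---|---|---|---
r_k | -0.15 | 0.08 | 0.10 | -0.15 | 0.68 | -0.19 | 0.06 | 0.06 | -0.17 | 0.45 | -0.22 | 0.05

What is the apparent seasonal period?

The largest autocorrelation is r_5 = 0.68, with a weaker echo at lag 10 (0.45); the remaining lags stay at or below 0.10.
The dominant spike at lag 5 indicates a seasonal period of 5.

5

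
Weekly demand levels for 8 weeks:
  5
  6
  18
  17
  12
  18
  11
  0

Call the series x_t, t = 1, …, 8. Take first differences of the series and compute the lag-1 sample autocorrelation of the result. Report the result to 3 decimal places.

0.035

First differences Δx: 1, 12, -1, -5, 6, -7, -11
Mean of differences = -0.7143
Numerator Σ(Δx_t−Δx̄)(Δx_{t+1}−Δx̄) = 13.0612
Denominator Σ(Δx_t−Δx̄)² = 373.4286
r_1(Δx) = 13.0612 / 373.4286 = 0.035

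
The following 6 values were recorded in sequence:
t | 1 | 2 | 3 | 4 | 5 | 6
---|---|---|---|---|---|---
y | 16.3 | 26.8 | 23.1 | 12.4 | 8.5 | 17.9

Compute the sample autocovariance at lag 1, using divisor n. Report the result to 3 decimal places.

9.110

Mean ȳ = (16.3 + 26.8 + 23.1 + 12.4 + 8.5 + 17.9)/6 = 17.5000
Σ_{t=1}^{5}(y_t−ȳ)(y_{t+1}−ȳ) = 54.6600
γ_1 = 54.6600 / 6 = 9.110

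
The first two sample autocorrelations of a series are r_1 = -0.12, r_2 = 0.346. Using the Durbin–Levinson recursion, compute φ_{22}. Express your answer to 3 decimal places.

0.336

φ_{22} = (r_2 − r_1²) / (1 − r_1²)
r_1² = (-0.12)² = 0.0144
Numerator = 0.346 − 0.0144 = 0.3316; denominator = 1 − 0.0144 = 0.9856
φ_{22} = 0.3316 / 0.9856 = 0.336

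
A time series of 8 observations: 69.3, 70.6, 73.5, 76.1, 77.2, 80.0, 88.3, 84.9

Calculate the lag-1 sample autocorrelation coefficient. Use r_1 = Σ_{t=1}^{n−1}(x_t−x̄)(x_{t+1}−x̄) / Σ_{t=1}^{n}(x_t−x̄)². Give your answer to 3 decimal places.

Mean x̄ = (69.3 + 70.6 + 73.5 + 76.1 + 77.2 + 80.0 + 88.3 + 84.9)/8 = 77.4875
Deviations from mean: -8.1875, -6.8875, -3.9875, -1.3875, -0.2875, 2.5125, 10.8125, 7.4125
Σ(x_t−x̄)(x_{t+1}−x̄) = (56.3914) + (27.4639) + (5.5327) + (0.3989) + (-0.7223) + (27.1664) + (80.1477) = 196.3786
Denominator Σ(x_t−x̄)² = 310.5488
r_1 = 196.3786 / 310.5488 = 0.632

0.632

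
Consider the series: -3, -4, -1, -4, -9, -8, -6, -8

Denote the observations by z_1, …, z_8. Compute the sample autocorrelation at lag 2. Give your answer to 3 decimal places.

0.035

Mean z̄ = (-3 − 4 − 1 − 4 − 9 − 8 − 6 − 8)/8 = -5.3750
Deviations from mean: 2.3750, 1.3750, 4.3750, 1.3750, -3.6250, -2.6250, -0.6250, -2.6250
Numerator Σ_{t=1}^{6}(z_t−z̄)(z_{t+2}−z̄) = 1.9688
Denominator Σ(z_t−z̄)² = 55.8750
r_2 = 1.9688 / 55.8750 = 0.035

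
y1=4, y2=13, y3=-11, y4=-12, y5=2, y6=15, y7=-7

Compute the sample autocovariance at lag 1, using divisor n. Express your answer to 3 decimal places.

Mean ȳ = (4 + 13 − 11 − 12 + 2 + 15 − 7)/7 = 0.5714
Σ_{t=1}^{6}(y_t−ȳ)(y_{t+1}−ȳ) = -62.3265
γ_1 = -62.3265 / 7 = -8.904

-8.904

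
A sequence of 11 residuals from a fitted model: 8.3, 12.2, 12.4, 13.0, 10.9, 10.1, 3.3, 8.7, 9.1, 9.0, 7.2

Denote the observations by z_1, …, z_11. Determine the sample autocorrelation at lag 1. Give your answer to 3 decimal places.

0.307

Mean z̄ = (8.3 + 12.2 + 12.4 + 13.0 + 10.9 + 10.1 + 3.3 + 8.7 + 9.1 + 9.0 + 7.2)/11 = 9.4727
Numerator Σ_{t=1}^{10}(z_t−z̄)(z_{t+1}−z̄) = 23.4765
Denominator Σ(z_t−z̄)² = 76.4818
r_1 = 23.4765 / 76.4818 = 0.307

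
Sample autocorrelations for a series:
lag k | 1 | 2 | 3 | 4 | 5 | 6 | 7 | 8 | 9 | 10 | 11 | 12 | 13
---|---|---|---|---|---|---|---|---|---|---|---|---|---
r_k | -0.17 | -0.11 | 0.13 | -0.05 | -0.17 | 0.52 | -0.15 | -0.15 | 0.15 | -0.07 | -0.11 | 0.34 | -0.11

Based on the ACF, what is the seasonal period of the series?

6

The largest autocorrelation is r_6 = 0.52, with a weaker echo at lag 12 (0.34); the remaining lags stay at or below 0.15.
The dominant spike at lag 6 indicates a seasonal period of 6.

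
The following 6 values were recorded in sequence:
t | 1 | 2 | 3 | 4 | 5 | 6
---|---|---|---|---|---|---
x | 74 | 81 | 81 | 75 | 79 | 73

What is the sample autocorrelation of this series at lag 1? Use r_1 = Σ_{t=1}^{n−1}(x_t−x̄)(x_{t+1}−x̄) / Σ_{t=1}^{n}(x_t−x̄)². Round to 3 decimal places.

-0.268

Mean x̄ = (74 + 81 + 81 + 75 + 79 + 73)/6 = 77.1667
Numerator Σ_{t=1}^{5}(x_t−x̄)(x_{t+1}−x̄) = -17.3611
Denominator Σ(x_t−x̄)² = 64.8333
r_1 = -17.3611 / 64.8333 = -0.268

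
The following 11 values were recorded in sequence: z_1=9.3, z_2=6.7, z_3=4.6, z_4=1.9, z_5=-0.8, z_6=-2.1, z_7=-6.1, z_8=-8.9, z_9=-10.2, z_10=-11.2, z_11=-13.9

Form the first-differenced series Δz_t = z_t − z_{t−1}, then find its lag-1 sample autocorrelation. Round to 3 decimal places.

-0.126

First differences Δz: -2.6, -2.1, -2.7, -2.7, -1.3, -4.0, -2.8, -1.3, -1.0, -2.7
Mean of differences = -2.3200
Numerator Σ(Δz_t−Δz̄)(Δz_{t+1}−Δz̄) = -0.9404
Denominator Σ(Δz_t−Δz̄)² = 7.4360
r_1(Δz) = -0.9404 / 7.4360 = -0.126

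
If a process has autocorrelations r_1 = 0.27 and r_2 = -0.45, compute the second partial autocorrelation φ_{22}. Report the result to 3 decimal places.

φ_{22} = (r_2 − r_1²) / (1 − r_1²)
r_1² = (0.27)² = 0.0729
Numerator = -0.45 − 0.0729 = -0.5229; denominator = 1 − 0.0729 = 0.9271
φ_{22} = -0.5229 / 0.9271 = -0.564

-0.564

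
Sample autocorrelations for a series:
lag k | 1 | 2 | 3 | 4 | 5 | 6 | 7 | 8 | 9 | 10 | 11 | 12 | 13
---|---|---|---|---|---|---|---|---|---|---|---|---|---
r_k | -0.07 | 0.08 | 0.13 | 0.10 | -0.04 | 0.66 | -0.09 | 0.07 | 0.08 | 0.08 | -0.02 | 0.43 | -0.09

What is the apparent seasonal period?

6

The largest autocorrelation is r_6 = 0.66, with a weaker echo at lag 12 (0.43); the remaining lags stay at or below 0.13.
The dominant spike at lag 6 indicates a seasonal period of 6.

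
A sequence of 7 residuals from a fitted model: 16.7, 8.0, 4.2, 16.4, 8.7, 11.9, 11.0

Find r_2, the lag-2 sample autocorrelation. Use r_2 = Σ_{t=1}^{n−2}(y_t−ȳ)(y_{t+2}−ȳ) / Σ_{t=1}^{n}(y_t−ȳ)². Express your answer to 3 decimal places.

-0.281

Mean ȳ = (16.7 + 8.0 + 4.2 + 16.4 + 8.7 + 11.9 + 11.0)/7 = 10.9857
Deviations from mean: 5.7143, -2.9857, -6.7857, 5.4143, -2.2857, 0.9143, 0.0143
Numerator Σ_{t=1}^{5}(y_t−ȳ)(y_{t+2}−ȳ) = -34.5133
Denominator Σ(y_t−ȳ)² = 122.9886
r_2 = -34.5133 / 122.9886 = -0.281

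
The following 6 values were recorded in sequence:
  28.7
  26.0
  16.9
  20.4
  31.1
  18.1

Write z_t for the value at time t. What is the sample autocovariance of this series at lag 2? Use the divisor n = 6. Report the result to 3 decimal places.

-12.528

Mean z̄ = (28.7 + 26.0 + 16.9 + 20.4 + 31.1 + 18.1)/6 = 23.5333
Deviations: 5.1667, 2.4667, -6.6333, -3.1333, 7.5667, -5.4333
Σ_{t=1}^{4}(z_t−z̄)(z_{t+2}−z̄) = -75.1689
γ_2 = -75.1689 / 6 = -12.528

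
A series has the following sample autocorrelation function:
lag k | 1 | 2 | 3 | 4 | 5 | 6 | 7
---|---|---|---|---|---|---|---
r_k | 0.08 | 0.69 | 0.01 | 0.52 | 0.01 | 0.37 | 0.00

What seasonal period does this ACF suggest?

2

The largest autocorrelation is r_2 = 0.69, with weaker echoes at lags 4 (0.52) and 6 (0.37); the remaining lags stay at or below 0.08.
The dominant spike at lag 2 indicates a seasonal period of 2.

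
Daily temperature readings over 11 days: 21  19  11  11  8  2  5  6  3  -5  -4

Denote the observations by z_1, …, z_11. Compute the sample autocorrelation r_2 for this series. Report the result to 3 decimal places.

0.227

Mean z̄ = (21 + 19 + 11 + 11 + 8 + 2 + 5 + 6 + 3 − 5 − 4)/11 = 7.0000
Numerator Σ_{t=1}^{9}(z_t−z̄)(z_{t+2}−z̄) = 155.0000
Denominator Σ(z_t−z̄)² = 684.0000
r_2 = 155.0000 / 684.0000 = 0.227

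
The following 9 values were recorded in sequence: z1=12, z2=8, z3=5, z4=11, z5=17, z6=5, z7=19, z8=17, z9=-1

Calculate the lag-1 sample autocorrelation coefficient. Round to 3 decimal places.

-0.252

Mean z̄ = (12 + 8 + 5 + 11 + 17 + 5 + 19 + 17 − 1)/9 = 10.3333
Numerator Σ_{t=1}^{8}(z_t−z̄)(z_{t+1}−z̄) = -90.1111
Denominator Σ(z_t−z̄)² = 358.0000
r_1 = -90.1111 / 358.0000 = -0.252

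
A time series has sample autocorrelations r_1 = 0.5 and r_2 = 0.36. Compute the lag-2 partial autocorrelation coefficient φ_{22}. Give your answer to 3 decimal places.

0.147

φ_{22} = (r_2 − r_1²) / (1 − r_1²)
r_1² = (0.5)² = 0.25
Numerator = 0.36 − 0.2500 = 0.1100; denominator = 1 − 0.2500 = 0.7500
φ_{22} = 0.1100 / 0.7500 = 0.147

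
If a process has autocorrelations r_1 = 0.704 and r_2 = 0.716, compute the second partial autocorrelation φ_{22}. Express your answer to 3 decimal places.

0.437

φ_{22} = (r_2 − r_1²) / (1 − r_1²)
r_1² = (0.704)² = 0.495616
Numerator = 0.716 − 0.4956 = 0.2204; denominator = 1 − 0.4956 = 0.5044
φ_{22} = 0.2204 / 0.5044 = 0.437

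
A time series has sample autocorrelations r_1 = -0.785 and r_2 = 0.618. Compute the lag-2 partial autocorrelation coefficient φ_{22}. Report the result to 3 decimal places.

φ_{22} = (r_2 − r_1²) / (1 − r_1²)
r_1² = (-0.785)² = 0.616225
Numerator = 0.618 − 0.6162 = 0.0018; denominator = 1 − 0.6162 = 0.3838
φ_{22} = 0.0018 / 0.3838 = 0.005

0.005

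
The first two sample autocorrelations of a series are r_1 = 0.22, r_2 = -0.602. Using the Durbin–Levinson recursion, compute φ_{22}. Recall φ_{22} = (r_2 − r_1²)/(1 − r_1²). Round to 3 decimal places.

-0.683

φ_{22} = (r_2 − r_1²) / (1 − r_1²)
r_1² = (0.22)² = 0.0484
Numerator = -0.602 − 0.0484 = -0.6504; denominator = 1 − 0.0484 = 0.9516
φ_{22} = -0.6504 / 0.9516 = -0.683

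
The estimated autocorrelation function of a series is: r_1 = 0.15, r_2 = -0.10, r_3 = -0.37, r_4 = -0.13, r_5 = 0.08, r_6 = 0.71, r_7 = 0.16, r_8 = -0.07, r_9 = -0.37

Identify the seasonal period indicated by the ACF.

6

The largest autocorrelation is r_6 = 0.71; the remaining lags stay at or below 0.16.
The dominant spike at lag 6 indicates a seasonal period of 6.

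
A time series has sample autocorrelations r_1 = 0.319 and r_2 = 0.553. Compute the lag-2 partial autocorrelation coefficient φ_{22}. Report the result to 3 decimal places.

φ_{22} = (r_2 − r_1²) / (1 − r_1²)
r_1² = (0.319)² = 0.101761
Numerator = 0.553 − 0.1018 = 0.4512; denominator = 1 − 0.1018 = 0.8982
φ_{22} = 0.4512 / 0.8982 = 0.502

0.502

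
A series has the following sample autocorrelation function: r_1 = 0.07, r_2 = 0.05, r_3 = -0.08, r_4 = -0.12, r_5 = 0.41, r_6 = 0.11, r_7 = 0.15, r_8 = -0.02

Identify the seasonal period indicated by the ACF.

The largest autocorrelation is r_5 = 0.41; the remaining lags stay at or below 0.15.
The dominant spike at lag 5 indicates a seasonal period of 5.

5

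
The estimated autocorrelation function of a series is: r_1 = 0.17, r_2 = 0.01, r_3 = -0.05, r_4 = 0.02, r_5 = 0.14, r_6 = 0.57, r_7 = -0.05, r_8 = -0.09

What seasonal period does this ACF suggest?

The largest autocorrelation is r_6 = 0.57; the remaining lags stay at or below 0.17.
The dominant spike at lag 6 indicates a seasonal period of 6.

6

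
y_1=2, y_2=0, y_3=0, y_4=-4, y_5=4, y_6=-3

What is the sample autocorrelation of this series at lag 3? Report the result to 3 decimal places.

Mean ȳ = (2 + 0 + 0 − 4 + 4 − 3)/6 = -0.1667
Numerator Σ_{t=1}^{3}(y_t−ȳ)(y_{t+3}−ȳ) = -8.0833
Denominator Σ(y_t−ȳ)² = 44.8333
r_3 = -8.0833 / 44.8333 = -0.180

-0.180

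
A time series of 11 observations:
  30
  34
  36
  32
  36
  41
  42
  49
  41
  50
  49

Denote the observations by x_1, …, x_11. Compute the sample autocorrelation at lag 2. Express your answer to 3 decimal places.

Mean x̄ = (30 + 34 + 36 + 32 + 36 + 41 + 42 + 49 + 41 + 50 + 49)/11 = 40.0000
Numerator Σ_{t=1}^{9}(x_t−x̄)(x_{t+2}−x̄) = 198.0000
Denominator Σ(x_t−x̄)² = 500.0000
r_2 = 198.0000 / 500.0000 = 0.396

0.396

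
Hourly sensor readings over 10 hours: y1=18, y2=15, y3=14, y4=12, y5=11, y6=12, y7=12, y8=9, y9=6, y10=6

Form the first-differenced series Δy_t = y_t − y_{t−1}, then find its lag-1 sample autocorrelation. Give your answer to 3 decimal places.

0.068

First differences Δy: -3, -1, -2, -1, 1, 0, -3, -3, 0
Mean of differences = -1.3333
Numerator Σ(Δy_t−Δȳ)(Δy_{t+1}−Δȳ) = 1.2222
Denominator Σ(Δy_t−Δȳ)² = 18.0000
r_1(Δy) = 1.2222 / 18.0000 = 0.068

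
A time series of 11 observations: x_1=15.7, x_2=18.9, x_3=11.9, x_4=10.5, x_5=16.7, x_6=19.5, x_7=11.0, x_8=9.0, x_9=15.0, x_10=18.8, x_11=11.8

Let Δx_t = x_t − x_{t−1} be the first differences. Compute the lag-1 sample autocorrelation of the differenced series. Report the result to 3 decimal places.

First differences Δx: 3.2, -7.0, -1.4, 6.2, 2.8, -8.5, -2.0, 6.0, 3.8, -7.0
Mean of differences = -0.3900
Numerator Σ(Δx_t−Δx̄)(Δx_{t+1}−Δx̄) = -26.7111
Denominator Σ(Δx_t−Δx̄)² = 281.6490
r_1(Δx) = -26.7111 / 281.6490 = -0.095

-0.095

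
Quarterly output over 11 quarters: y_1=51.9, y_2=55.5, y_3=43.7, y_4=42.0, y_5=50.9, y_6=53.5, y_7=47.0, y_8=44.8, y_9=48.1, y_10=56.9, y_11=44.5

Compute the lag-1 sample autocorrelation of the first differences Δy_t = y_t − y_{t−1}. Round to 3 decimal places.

-0.198

First differences Δy: 3.6, -11.8, -1.7, 8.9, 2.6, -6.5, -2.2, 3.3, 8.8, -12.4
Mean of differences = -0.7400
Numerator Σ(Δy_t−Δȳ)(Δy_{t+1}−Δȳ) = -103.8616
Denominator Σ(Δy_t−Δȳ)² = 524.7640
r_1(Δy) = -103.8616 / 524.7640 = -0.198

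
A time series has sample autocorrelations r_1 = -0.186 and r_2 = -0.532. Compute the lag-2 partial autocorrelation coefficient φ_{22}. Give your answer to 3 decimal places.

-0.587

φ_{22} = (r_2 − r_1²) / (1 − r_1²)
r_1² = (-0.186)² = 0.034596
Numerator = -0.532 − 0.0346 = -0.5666; denominator = 1 − 0.0346 = 0.9654
φ_{22} = -0.5666 / 0.9654 = -0.587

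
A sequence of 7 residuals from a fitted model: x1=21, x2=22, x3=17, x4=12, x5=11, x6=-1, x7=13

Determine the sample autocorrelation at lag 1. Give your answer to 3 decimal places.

Mean x̄ = (21 + 22 + 17 + 12 + 11 − 1 + 13)/7 = 13.5714
Deviations from mean: 7.4286, 8.4286, 3.4286, -1.5714, -2.5714, -14.5714, -0.5714
Numerator Σ_{t=1}^{6}(x_t−x̄)(x_{t+1}−x̄) = 135.9592
Denominator Σ(x_t−x̄)² = 359.7143
r_1 = 135.9592 / 359.7143 = 0.378

0.378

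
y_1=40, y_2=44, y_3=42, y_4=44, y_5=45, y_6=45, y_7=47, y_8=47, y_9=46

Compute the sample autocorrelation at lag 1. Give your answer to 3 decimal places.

Mean ȳ = (40 + 44 + 42 + 44 + 45 + 45 + 47 + 47 + 46)/9 = 44.4444
Numerator Σ_{t=1}^{8}(y_t−ȳ)(y_{t+1}−ȳ) = 16.1358
Denominator Σ(y_t−ȳ)² = 42.2222
r_1 = 16.1358 / 42.2222 = 0.382

0.382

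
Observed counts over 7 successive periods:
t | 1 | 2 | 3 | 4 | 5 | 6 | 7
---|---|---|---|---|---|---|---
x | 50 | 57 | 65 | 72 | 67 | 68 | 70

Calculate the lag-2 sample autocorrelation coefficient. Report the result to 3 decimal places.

-0.051

Mean x̄ = (50 + 57 + 65 + 72 + 67 + 68 + 70)/7 = 64.1429
Deviations from mean: -14.1429, -7.1429, 0.8571, 7.8571, 2.8571, 3.8571, 5.8571
Σ(x_t−x̄)(x_{t+2}−x̄) = (-12.1224) + (-56.1224) + (2.4490) + (30.3061) + (16.7347) = -18.7551
Denominator Σ(x_t−x̄)² = 370.8571
r_2 = -18.7551 / 370.8571 = -0.051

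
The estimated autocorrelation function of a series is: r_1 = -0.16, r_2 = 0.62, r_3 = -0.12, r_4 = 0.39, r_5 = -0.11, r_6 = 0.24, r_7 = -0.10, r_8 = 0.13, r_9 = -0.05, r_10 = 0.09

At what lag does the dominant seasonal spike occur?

The largest autocorrelation is r_2 = 0.62, with weaker echoes at lags 4 (0.39) and 6 (0.24); the remaining lags stay at or below 0.13.
The dominant spike at lag 2 indicates a seasonal period of 2.

2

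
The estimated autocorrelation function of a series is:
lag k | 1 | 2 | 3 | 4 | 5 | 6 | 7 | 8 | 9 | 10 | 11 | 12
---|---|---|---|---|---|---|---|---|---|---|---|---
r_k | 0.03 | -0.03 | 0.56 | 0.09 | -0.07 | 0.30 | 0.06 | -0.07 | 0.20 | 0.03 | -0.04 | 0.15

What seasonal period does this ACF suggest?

The largest autocorrelation is r_3 = 0.56, with weaker echoes at lags 6 (0.30), 9 (0.20) and 12 (0.15); the remaining lags stay at or below 0.09.
The dominant spike at lag 3 indicates a seasonal period of 3.

3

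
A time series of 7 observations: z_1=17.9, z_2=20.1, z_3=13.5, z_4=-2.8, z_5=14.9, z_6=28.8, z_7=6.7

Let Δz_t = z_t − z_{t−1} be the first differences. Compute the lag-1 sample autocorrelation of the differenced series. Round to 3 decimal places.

-0.189

First differences Δz: 2.2, -6.6, -16.3, 17.7, 13.9, -22.1
Mean of differences = -1.8667
Numerator Σ(Δz_t−Δz̄)(Δz_{t+1}−Δz̄) = -243.8544
Denominator Σ(Δz_t−Δz̄)² = 1288.0933
r_1(Δz) = -243.8544 / 1288.0933 = -0.189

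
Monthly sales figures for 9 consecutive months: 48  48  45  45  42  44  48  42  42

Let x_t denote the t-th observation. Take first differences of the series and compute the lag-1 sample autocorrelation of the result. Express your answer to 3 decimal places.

First differences Δx: 0, -3, 0, -3, 2, 4, -6, 0
Mean of differences = -0.7500
Numerator Σ(Δx_t−Δx̄)(Δx_{t+1}−Δx̄) = -27.0625
Denominator Σ(Δx_t−Δx̄)² = 69.5000
r_1(Δx) = -27.0625 / 69.5000 = -0.389

-0.389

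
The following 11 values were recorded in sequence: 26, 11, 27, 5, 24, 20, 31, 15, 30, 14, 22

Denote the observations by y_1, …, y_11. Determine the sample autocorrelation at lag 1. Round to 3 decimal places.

-0.663

Mean ȳ = (26 + 11 + 27 + 5 + 24 + 20 + 31 + 15 + 30 + 14 + 22)/11 = 20.4545
Numerator Σ_{t=1}^{10}(y_t−ȳ)(y_{t+1}−ȳ) = -457.8430
Denominator Σ(y_t−ȳ)² = 690.7273
r_1 = -457.8430 / 690.7273 = -0.663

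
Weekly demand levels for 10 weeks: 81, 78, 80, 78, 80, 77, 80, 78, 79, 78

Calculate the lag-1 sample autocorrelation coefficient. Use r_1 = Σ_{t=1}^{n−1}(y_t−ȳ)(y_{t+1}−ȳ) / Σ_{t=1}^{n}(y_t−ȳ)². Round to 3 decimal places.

Mean ȳ = (81 + 78 + 80 + 78 + 80 + 77 + 80 + 78 + 79 + 78)/10 = 78.9000
Numerator Σ_{t=1}^{9}(y_t−ȳ)(y_{t+1}−ȳ) = -10.2100
Denominator Σ(y_t−ȳ)² = 14.9000
r_1 = -10.2100 / 14.9000 = -0.685

-0.685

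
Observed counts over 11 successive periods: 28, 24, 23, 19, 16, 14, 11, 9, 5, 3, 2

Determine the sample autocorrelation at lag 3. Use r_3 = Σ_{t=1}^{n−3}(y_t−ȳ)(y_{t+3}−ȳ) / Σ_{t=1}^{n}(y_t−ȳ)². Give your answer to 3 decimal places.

0.201

Mean ȳ = (28 + 24 + 23 + 19 + 16 + 14 + 11 + 9 + 5 + 3 + 2)/11 = 14.0000
Numerator Σ_{t=1}^{8}(y_t−ȳ)(y_{t+3}−ȳ) = 158.0000
Denominator Σ(y_t−ȳ)² = 786.0000
r_3 = 158.0000 / 786.0000 = 0.201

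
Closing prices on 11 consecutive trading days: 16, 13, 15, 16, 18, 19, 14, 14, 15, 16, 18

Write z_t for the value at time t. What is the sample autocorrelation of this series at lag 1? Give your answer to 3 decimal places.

Mean z̄ = (16 + 13 + 15 + 16 + 18 + 19 + 14 + 14 + 15 + 16 + 18)/11 = 15.8182
Numerator Σ_{t=1}^{10}(z_t−z̄)(z_{t+1}−z̄) = 8.2397
Denominator Σ(z_t−z̄)² = 35.6364
r_1 = 8.2397 / 35.6364 = 0.231

0.231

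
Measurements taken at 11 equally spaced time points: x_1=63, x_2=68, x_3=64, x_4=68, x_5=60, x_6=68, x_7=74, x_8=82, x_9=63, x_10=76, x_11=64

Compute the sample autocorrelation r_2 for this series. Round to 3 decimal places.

0.239

Mean x̄ = (63 + 68 + 64 + 68 + 60 + 68 + 74 + 82 + 63 + 76 + 64)/11 = 68.1818
Numerator Σ_{t=1}^{9}(x_t−x̄)(x_{t+2}−x̄) = 105.3884
Denominator Σ(x_t−x̄)² = 441.6364
r_2 = 105.3884 / 441.6364 = 0.239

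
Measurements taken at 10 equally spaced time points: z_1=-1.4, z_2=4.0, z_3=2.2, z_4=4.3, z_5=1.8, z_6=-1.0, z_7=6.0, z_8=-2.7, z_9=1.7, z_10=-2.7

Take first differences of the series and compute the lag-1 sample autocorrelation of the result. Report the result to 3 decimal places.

First differences Δz: 5.4, -1.8, 2.1, -2.5, -2.8, 7.0, -8.7, 4.4, -4.4
Mean of differences = -0.1444
Numerator Σ(Δz_t−Δz̄)(Δz_{t+1}−Δz̄) = -150.2431
Denominator Σ(Δz_t−Δz̄)² = 214.1222
r_1(Δz) = -150.2431 / 214.1222 = -0.702

-0.702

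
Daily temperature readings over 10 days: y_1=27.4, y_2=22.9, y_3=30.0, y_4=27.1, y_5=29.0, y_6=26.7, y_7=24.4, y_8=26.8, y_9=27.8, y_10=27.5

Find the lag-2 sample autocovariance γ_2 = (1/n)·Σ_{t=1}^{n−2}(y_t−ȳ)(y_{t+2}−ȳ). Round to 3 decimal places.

Mean ȳ = (27.4 + 22.9 + 30.0 + 27.1 + 29.0 + 26.7 + 24.4 + 26.8 + 27.8 + 27.5)/10 = 26.9600
Σ_{t=1}^{8}(y_t−ȳ)(y_{t+2}−ȳ) = -0.4832
γ_2 = -0.4832 / 10 = -0.048

-0.048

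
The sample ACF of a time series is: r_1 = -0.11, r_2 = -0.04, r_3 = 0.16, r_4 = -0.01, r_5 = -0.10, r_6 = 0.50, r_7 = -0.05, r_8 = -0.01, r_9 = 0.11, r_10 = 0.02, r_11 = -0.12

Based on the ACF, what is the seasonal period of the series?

The largest autocorrelation is r_6 = 0.50; the remaining lags stay at or below 0.16.
The dominant spike at lag 6 indicates a seasonal period of 6.

6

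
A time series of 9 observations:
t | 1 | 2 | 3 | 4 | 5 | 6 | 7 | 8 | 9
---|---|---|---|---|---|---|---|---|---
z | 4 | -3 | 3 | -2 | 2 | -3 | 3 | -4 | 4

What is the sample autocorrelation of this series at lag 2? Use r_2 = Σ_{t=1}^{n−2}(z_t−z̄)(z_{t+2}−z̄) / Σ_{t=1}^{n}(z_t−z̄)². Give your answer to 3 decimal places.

Mean z̄ = (4 − 3 + 3 − 2 + 2 − 3 + 3 − 4 + 4)/9 = 0.4444
Numerator Σ_{t=1}^{7}(z_t−z̄)(z_{t+2}−z̄) = 58.2716
Denominator Σ(z_t−z̄)² = 90.2222
r_2 = 58.2716 / 90.2222 = 0.646

0.646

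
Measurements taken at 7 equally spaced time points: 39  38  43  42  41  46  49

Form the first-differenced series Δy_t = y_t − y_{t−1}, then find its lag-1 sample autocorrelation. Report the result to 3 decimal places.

-0.333

First differences Δy: -1, 5, -1, -1, 5, 3
Mean of differences = 1.6667
Numerator Σ(Δy_t−Δȳ)(Δy_{t+1}−Δȳ) = -15.1111
Denominator Σ(Δy_t−Δȳ)² = 45.3333
r_1(Δy) = -15.1111 / 45.3333 = -0.333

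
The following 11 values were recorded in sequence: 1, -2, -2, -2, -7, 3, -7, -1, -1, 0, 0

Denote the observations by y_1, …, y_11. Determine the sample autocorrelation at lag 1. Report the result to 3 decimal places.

-0.516

Mean ȳ = (1 − 2 − 2 − 2 − 7 + 3 − 7 − 1 − 1 + 0 + 0)/11 = -1.6364
Numerator Σ_{t=1}^{10}(y_t−ȳ)(y_{t+1}−ȳ) = -47.7686
Denominator Σ(y_t−ȳ)² = 92.5455
r_1 = -47.7686 / 92.5455 = -0.516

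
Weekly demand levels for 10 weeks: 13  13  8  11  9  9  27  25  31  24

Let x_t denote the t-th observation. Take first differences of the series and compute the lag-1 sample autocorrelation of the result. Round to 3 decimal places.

First differences Δx: 0, -5, 3, -2, 0, 18, -2, 6, -7
Mean of differences = 1.2222
Numerator Σ(Δx_t−Δx̄)(Δx_{t+1}−Δx̄) = -134.4938
Denominator Σ(Δx_t−Δx̄)² = 437.5556
r_1(Δx) = -134.4938 / 437.5556 = -0.307

-0.307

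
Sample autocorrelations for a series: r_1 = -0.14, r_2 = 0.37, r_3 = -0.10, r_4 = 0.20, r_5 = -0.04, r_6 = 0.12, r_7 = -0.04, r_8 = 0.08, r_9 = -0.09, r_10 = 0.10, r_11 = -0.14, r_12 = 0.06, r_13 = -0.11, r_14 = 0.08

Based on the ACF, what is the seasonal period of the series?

2

The largest autocorrelation is r_2 = 0.37, with a weaker echo at lag 4 (0.20); the remaining lags stay at or below 0.12.
The dominant spike at lag 2 indicates a seasonal period of 2.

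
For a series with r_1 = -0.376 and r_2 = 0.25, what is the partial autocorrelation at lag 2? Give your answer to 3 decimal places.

0.127

φ_{22} = (r_2 − r_1²) / (1 − r_1²)
r_1² = (-0.376)² = 0.141376
Numerator = 0.25 − 0.1414 = 0.1086; denominator = 1 − 0.1414 = 0.8586
φ_{22} = 0.1086 / 0.8586 = 0.127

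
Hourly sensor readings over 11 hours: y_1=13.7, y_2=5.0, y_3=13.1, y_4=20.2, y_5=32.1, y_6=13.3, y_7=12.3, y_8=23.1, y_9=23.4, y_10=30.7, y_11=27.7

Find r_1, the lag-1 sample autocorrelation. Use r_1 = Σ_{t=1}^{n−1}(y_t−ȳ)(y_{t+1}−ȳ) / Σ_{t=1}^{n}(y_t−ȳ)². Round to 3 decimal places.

0.359

Mean ȳ = (13.7 + 5.0 + 13.1 + 20.2 + 32.1 + 13.3 + 12.3 + 23.1 + 23.4 + 30.7 + 27.7)/11 = 19.5091
Numerator Σ_{t=1}^{10}(y_t−ȳ)(y_{t+1}−ȳ) = 271.4208
Denominator Σ(y_t−ȳ)² = 755.2291
r_1 = 271.4208 / 755.2291 = 0.359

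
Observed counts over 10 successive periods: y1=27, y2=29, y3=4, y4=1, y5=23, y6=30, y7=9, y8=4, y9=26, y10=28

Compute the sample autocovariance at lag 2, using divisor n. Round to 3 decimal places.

Mean ȳ = (27 + 29 + 4 + 1 + 23 + 30 + 9 + 4 + 26 + 28)/10 = 18.1000
Σ_{t=1}^{8}(y_t−ȳ)(y_{t+2}−ȳ) = -1008.3200
γ_2 = -1008.3200 / 10 = -100.832

-100.832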